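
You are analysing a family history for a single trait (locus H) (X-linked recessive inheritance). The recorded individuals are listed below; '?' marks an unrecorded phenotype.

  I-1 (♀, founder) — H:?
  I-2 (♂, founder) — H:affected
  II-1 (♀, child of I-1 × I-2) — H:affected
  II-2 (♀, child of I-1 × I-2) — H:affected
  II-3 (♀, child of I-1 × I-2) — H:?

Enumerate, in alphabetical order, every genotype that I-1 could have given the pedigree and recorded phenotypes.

I-1 ∈ {X^HX^h, X^hX^h}

H/I-1 ? ·: X^HX^h|X^hX^h
H/I-2 aff ·: X^hY
H/II-1 aff I-1×I-2: X^hX^h
H/II-2 aff I-1×I-2: X^hX^h
H/II-3 ? I-1×I-2: X^HX^h|X^hX^h
⇒ H over [I-1,I-2,II-1,II-2,II-3]: 3 consistent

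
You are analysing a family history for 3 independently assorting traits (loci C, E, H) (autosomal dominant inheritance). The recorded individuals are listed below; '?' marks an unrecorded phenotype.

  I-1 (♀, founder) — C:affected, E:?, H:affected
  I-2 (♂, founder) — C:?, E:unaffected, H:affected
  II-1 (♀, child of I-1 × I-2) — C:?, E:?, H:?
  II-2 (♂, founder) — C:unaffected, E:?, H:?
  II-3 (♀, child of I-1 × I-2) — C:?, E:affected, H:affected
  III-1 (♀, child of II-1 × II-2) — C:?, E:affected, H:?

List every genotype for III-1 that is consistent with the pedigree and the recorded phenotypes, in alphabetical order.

III-1 ∈ {Cc EE HH, Cc EE Hh, Cc EE hh, Cc Ee HH, Cc Ee Hh, Cc Ee hh, cc EE HH, cc EE Hh, cc EE hh, cc Ee HH, cc Ee Hh, cc Ee hh}

C/I-1 aff ·: Cc|CC
C/I-2 ? ·: cc|Cc|CC
C/II-1 ? I-1×I-2: cc|Cc|CC
C/II-2 un ·: cc
C/II-3 ? I-1×I-2: cc|Cc|CC
C/III-1 ? II-1×II-2: cc|Cc
⇒ C over [I-1,I-2,II-1,II-2,II-3,III-1]: 33 consistent
E/I-1 ? ·: Ee|EE
E/I-2 un ·: ee
E/II-1 ? I-1×I-2: ee|Ee
E/II-2 ? ·: ee|Ee|EE
E/II-3 aff I-1×I-2: Ee
E/III-1 aff II-1×II-2: Ee|EE
⇒ E over [I-1,I-2,II-1,II-2,II-3,III-1]: 12 consistent
H/I-1 aff ·: Hh|HH
H/I-2 aff ·: Hh|HH
H/II-1 ? I-1×I-2: hh|Hh|HH
H/II-2 ? ·: hh|Hh|HH
H/II-3 aff I-1×I-2: Hh|HH
H/III-1 ? II-1×II-2: hh|Hh|HH
⇒ H over [I-1,I-2,II-1,II-2,II-3,III-1]: 78 consistent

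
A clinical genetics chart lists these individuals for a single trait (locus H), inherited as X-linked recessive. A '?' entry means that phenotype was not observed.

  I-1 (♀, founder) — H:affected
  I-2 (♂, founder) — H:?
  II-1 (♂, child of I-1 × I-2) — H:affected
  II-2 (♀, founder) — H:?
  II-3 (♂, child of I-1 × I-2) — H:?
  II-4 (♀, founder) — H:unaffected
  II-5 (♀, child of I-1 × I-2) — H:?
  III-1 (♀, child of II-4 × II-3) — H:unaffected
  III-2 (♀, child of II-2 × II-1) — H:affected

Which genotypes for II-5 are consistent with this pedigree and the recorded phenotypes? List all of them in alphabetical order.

H/I-1 aff ·: X^hX^h
H/I-2 ? ·: X^HY|X^hY
H/II-1 aff I-1×I-2: X^hY
H/II-2 ? ·: X^HX^h|X^hX^h
H/II-3 ? I-1×I-2: X^hY
H/II-4 un ·: X^HX^H|X^HX^h
H/II-5 ? I-1×I-2: X^HX^h|X^hX^h
H/III-1 un II-4×II-3: X^HX^h
H/III-2 aff II-2×II-1: X^hX^h
⇒ H over [I-1,I-2,II-1,II-2,II-3,II-4,II-5,III-1,III-2]: 8 consistent

II-5 ∈ {X^HX^h, X^hX^h}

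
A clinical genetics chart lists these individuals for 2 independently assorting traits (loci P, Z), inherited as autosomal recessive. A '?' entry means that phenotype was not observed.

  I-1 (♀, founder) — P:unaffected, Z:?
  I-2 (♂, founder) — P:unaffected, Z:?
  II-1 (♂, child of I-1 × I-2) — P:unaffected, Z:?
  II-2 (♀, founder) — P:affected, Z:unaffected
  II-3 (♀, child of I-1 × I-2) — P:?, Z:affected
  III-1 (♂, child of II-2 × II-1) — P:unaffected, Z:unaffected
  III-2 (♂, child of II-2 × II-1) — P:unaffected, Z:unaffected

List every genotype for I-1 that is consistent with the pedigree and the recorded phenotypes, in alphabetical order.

I-1 ∈ {PP Zz, PP zz, Pp Zz, Pp zz}

P/I-1 un ·: PP|Pp
P/I-2 un ·: PP|Pp
P/II-1 un I-1×I-2: PP|Pp
P/II-2 aff ·: pp
P/II-3 ? I-1×I-2: PP|Pp|pp
P/III-1 un II-2×II-1: Pp
P/III-2 un II-2×II-1: Pp
⇒ P over [I-1,I-2,II-1,II-2,II-3,III-1,III-2]: 15 consistent
Z/I-1 ? ·: Zz|zz
Z/I-2 ? ·: Zz|zz
Z/II-1 ? I-1×I-2: ZZ|Zz|zz
Z/II-2 un ·: ZZ|Zz
Z/II-3 aff I-1×I-2: zz
Z/III-1 un II-2×II-1: ZZ|Zz
Z/III-2 un II-2×II-1: ZZ|Zz
⇒ Z over [I-1,I-2,II-1,II-2,II-3,III-1,III-2]: 37 consistent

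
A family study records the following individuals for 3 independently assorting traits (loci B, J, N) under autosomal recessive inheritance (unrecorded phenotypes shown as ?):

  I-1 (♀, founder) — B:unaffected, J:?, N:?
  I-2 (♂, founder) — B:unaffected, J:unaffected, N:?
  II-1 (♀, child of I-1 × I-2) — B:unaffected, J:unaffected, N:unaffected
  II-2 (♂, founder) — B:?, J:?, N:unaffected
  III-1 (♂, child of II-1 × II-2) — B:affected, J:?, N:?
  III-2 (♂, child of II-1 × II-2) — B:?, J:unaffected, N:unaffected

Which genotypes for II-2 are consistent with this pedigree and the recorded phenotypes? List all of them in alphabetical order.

B/I-1 un ·: BB|Bb
B/I-2 un ·: BB|Bb
B/II-1 un I-1×I-2: Bb
B/II-2 ? ·: Bb|bb
B/III-1 aff II-1×II-2: bb
B/III-2 ? II-1×II-2: BB|Bb|bb
⇒ B over [I-1,I-2,II-1,II-2,III-1,III-2]: 15 consistent
J/I-1 ? ·: JJ|Jj|jj
J/I-2 un ·: JJ|Jj
J/II-1 un I-1×I-2: JJ|Jj
J/II-2 ? ·: JJ|Jj|jj
J/III-1 ? II-1×II-2: JJ|Jj|jj
J/III-2 un II-1×II-2: JJ|Jj
⇒ J over [I-1,I-2,II-1,II-2,III-1,III-2]: 84 consistent
N/I-1 ? ·: NN|Nn|nn
N/I-2 ? ·: NN|Nn|nn
N/II-1 un I-1×I-2: NN|Nn
N/II-2 un ·: NN|Nn
N/III-1 ? II-1×II-2: NN|Nn|nn
N/III-2 un II-1×II-2: NN|Nn
⇒ N over [I-1,I-2,II-1,II-2,III-1,III-2]: 90 consistent

II-2 ∈ {Bb JJ NN, Bb JJ Nn, Bb Jj NN, Bb Jj Nn, Bb jj NN, Bb jj Nn, bb JJ NN, bb JJ Nn, bb Jj NN, bb Jj Nn, bb jj NN, bb jj Nn}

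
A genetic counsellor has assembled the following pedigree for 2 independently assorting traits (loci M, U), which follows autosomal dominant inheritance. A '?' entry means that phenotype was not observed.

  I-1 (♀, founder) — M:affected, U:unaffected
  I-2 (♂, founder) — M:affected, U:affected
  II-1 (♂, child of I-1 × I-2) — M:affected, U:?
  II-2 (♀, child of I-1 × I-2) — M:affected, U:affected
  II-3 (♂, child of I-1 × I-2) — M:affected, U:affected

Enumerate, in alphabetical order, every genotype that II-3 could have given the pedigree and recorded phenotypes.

II-3 ∈ {MM Uu, Mm Uu}

M/I-1 aff ·: Mm|MM
M/I-2 aff ·: Mm|MM
M/II-1 aff I-1×I-2: Mm|MM
M/II-2 aff I-1×I-2: Mm|MM
M/II-3 aff I-1×I-2: Mm|MM
⇒ M over [I-1,I-2,II-1,II-2,II-3]: 25 consistent
U/I-1 un ·: uu
U/I-2 aff ·: Uu|UU
U/II-1 ? I-1×I-2: uu|Uu
U/II-2 aff I-1×I-2: Uu
U/II-3 aff I-1×I-2: Uu
⇒ U over [I-1,I-2,II-1,II-2,II-3]: 3 consistent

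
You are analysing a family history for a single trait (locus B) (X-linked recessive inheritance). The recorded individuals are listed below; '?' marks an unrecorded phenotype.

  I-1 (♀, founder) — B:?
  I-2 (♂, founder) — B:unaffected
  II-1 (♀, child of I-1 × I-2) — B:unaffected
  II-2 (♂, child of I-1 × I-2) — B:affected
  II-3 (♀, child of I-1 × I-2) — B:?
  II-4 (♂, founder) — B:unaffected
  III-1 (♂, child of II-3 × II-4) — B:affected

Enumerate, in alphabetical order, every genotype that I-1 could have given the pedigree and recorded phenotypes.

B/I-1 ? ·: X^BX^b|X^bX^b
B/I-2 un ·: X^BY
B/II-1 un I-1×I-2: X^BX^B|X^BX^b
B/II-2 aff I-1×I-2: X^bY
B/II-3 ? I-1×I-2: X^BX^b
B/II-4 un ·: X^BY
B/III-1 aff II-3×II-4: X^bY
⇒ B over [I-1,I-2,II-1,II-2,II-3,II-4,III-1]: 3 consistent

I-1 ∈ {X^BX^b, X^bX^b}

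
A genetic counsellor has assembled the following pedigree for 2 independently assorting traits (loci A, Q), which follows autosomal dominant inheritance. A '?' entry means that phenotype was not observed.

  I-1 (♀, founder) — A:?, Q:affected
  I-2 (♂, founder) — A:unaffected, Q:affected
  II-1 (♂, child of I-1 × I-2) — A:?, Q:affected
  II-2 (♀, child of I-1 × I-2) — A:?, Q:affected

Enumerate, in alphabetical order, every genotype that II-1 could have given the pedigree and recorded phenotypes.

A/I-1 ? ·: aa|Aa|AA
A/I-2 un ·: aa
A/II-1 ? I-1×I-2: aa|Aa
A/II-2 ? I-1×I-2: aa|Aa
⇒ A over [I-1,I-2,II-1,II-2]: 6 consistent
Q/I-1 aff ·: Qq|QQ
Q/I-2 aff ·: Qq|QQ
Q/II-1 aff I-1×I-2: Qq|QQ
Q/II-2 aff I-1×I-2: Qq|QQ
⇒ Q over [I-1,I-2,II-1,II-2]: 13 consistent

II-1 ∈ {Aa QQ, Aa Qq, aa QQ, aa Qq}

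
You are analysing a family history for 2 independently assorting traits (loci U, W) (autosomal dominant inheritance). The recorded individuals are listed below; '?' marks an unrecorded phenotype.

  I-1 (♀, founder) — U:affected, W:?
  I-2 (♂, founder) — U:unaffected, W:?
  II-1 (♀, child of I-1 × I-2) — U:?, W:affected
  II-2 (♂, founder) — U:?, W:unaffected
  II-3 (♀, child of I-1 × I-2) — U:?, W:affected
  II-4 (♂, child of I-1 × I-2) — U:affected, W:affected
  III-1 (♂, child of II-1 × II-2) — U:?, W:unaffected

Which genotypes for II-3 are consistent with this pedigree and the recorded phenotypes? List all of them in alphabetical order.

U/I-1 aff ·: Uu|UU
U/I-2 un ·: uu
U/II-1 ? I-1×I-2: uu|Uu
U/II-2 ? ·: uu|Uu|UU
U/II-3 ? I-1×I-2: uu|Uu
U/II-4 aff I-1×I-2: Uu
U/III-1 ? II-1×II-2: uu|Uu|UU
⇒ U over [I-1,I-2,II-1,II-2,II-3,II-4,III-1]: 29 consistent
W/I-1 ? ·: ww|Ww|WW
W/I-2 ? ·: ww|Ww|WW
W/II-1 aff I-1×I-2: Ww
W/II-2 un ·: ww
W/II-3 aff I-1×I-2: Ww|WW
W/II-4 aff I-1×I-2: Ww|WW
W/III-1 un II-1×II-2: ww
⇒ W over [I-1,I-2,II-1,II-2,II-3,II-4,III-1]: 16 consistent

II-3 ∈ {Uu WW, Uu Ww, uu WW, uu Ww}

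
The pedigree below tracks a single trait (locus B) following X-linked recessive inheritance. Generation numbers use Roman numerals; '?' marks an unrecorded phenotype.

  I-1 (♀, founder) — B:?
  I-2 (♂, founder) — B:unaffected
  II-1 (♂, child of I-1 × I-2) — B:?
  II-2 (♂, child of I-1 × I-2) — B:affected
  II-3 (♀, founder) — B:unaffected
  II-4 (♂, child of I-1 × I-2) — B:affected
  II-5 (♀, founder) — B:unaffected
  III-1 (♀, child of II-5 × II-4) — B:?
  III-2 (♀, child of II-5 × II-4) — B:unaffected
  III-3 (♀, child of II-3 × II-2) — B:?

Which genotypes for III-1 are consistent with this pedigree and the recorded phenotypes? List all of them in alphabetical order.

III-1 ∈ {X^BX^b, X^bX^b}

B/I-1 ? ·: X^BX^b|X^bX^b
B/I-2 un ·: X^BY
B/II-1 ? I-1×I-2: X^BY|X^bY
B/II-2 aff I-1×I-2: X^bY
B/II-3 un ·: X^BX^B|X^BX^b
B/II-4 aff I-1×I-2: X^bY
B/II-5 un ·: X^BX^B|X^BX^b
B/III-1 ? II-5×II-4: X^BX^b|X^bX^b
B/III-2 un II-5×II-4: X^BX^b
B/III-3 ? II-3×II-2: X^BX^b|X^bX^b
⇒ B over [I-1,I-2,II-1,II-2,II-3,II-4,II-5,III-1,III-2,III-3]: 27 consistent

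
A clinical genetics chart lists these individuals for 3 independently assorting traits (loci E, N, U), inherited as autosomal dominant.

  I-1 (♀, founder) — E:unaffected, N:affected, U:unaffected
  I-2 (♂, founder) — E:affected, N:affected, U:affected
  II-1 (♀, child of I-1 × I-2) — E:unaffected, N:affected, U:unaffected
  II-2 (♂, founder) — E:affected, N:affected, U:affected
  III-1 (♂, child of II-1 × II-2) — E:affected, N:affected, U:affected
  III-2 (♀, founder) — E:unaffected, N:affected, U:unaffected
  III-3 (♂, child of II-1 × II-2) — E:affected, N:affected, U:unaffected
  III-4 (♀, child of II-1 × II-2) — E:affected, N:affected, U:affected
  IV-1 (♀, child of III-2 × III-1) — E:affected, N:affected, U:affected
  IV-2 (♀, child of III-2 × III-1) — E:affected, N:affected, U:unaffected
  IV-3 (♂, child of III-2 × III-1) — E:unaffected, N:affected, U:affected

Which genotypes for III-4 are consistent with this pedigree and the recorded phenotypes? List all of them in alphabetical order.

III-4 ∈ {Ee NN Uu, Ee Nn Uu}

E/I-1 un ·: ee
E/I-2 aff ·: Ee
E/II-1 un I-1×I-2: ee
E/II-2 aff ·: Ee|EE
E/III-1 aff II-1×II-2: Ee
E/III-2 un ·: ee
E/III-3 aff II-1×II-2: Ee
E/III-4 aff II-1×II-2: Ee
E/IV-1 aff III-2×III-1: Ee
E/IV-2 aff III-2×III-1: Ee
E/IV-3 un III-2×III-1: ee
⇒ E over [I-1,I-2,II-1,II-2,III-1,III-2,III-3,III-4,IV-1,IV-2,IV-3]: 2 consistent
N/I-1 aff ·: Nn|NN
N/I-2 aff ·: Nn|NN
N/II-1 aff I-1×I-2: Nn|NN
N/II-2 aff ·: Nn|NN
N/III-1 aff II-1×II-2: Nn|NN
N/III-2 aff ·: Nn|NN
N/III-3 aff II-1×II-2: Nn|NN
N/III-4 aff II-1×II-2: Nn|NN
N/IV-1 aff III-2×III-1: Nn|NN
N/IV-2 aff III-2×III-1: Nn|NN
N/IV-3 aff III-2×III-1: Nn|NN
⇒ N over [I-1,I-2,II-1,II-2,III-1,III-2,III-3,III-4,IV-1,IV-2,IV-3]: 1036 consistent
U/I-1 un ·: uu
U/I-2 aff ·: Uu
U/II-1 un I-1×I-2: uu
U/II-2 aff ·: Uu
U/III-1 aff II-1×II-2: Uu
U/III-2 un ·: uu
U/III-3 un II-1×II-2: uu
U/III-4 aff II-1×II-2: Uu
U/IV-1 aff III-2×III-1: Uu
U/IV-2 un III-2×III-1: uu
U/IV-3 aff III-2×III-1: Uu
⇒ U over [I-1,I-2,II-1,II-2,III-1,III-2,III-3,III-4,IV-1,IV-2,IV-3]: 1 consistent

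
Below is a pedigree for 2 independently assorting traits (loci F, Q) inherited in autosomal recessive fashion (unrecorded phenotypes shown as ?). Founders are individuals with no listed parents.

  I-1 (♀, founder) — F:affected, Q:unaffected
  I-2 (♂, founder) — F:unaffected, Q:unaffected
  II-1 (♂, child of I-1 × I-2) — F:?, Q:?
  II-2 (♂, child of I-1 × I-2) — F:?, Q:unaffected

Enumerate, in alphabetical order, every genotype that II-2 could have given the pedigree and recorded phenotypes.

II-2 ∈ {Ff QQ, Ff Qq, ff QQ, ff Qq}

F/I-1 aff ·: ff
F/I-2 un ·: FF|Ff
F/II-1 ? I-1×I-2: Ff|ff
F/II-2 ? I-1×I-2: Ff|ff
⇒ F over [I-1,I-2,II-1,II-2]: 5 consistent
Q/I-1 un ·: QQ|Qq
Q/I-2 un ·: QQ|Qq
Q/II-1 ? I-1×I-2: QQ|Qq|qq
Q/II-2 un I-1×I-2: QQ|Qq
⇒ Q over [I-1,I-2,II-1,II-2]: 15 consistent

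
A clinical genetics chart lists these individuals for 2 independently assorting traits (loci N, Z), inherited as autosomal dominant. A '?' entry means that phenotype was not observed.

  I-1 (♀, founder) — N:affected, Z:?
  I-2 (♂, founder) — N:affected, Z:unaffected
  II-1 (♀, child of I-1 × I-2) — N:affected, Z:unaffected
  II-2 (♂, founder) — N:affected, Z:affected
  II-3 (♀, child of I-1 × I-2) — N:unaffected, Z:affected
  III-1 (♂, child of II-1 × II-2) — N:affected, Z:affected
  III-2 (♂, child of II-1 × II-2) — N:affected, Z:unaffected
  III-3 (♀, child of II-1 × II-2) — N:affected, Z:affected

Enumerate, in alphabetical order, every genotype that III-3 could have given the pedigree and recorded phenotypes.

N/I-1 aff ·: Nn
N/I-2 aff ·: Nn
N/II-1 aff I-1×I-2: Nn|NN
N/II-2 aff ·: Nn|NN
N/II-3 un I-1×I-2: nn
N/III-1 aff II-1×II-2: Nn|NN
N/III-2 aff II-1×II-2: Nn|NN
N/III-3 aff II-1×II-2: Nn|NN
⇒ N over [I-1,I-2,II-1,II-2,II-3,III-1,III-2,III-3]: 25 consistent
Z/I-1 ? ·: Zz
Z/I-2 un ·: zz
Z/II-1 un I-1×I-2: zz
Z/II-2 aff ·: Zz
Z/II-3 aff I-1×I-2: Zz
Z/III-1 aff II-1×II-2: Zz
Z/III-2 un II-1×II-2: zz
Z/III-3 aff II-1×II-2: Zz
⇒ Z over [I-1,I-2,II-1,II-2,II-3,III-1,III-2,III-3]: 1 consistent

III-3 ∈ {NN Zz, Nn Zz}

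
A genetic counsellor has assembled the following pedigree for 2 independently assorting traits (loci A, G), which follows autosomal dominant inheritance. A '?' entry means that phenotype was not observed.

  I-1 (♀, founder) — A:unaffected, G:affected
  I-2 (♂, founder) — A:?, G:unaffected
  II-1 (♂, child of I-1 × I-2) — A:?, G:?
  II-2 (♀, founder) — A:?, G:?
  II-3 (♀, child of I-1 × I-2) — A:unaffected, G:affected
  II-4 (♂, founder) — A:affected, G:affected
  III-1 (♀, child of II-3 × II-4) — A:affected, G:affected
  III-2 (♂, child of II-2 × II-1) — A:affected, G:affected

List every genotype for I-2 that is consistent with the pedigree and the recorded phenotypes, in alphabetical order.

I-2 ∈ {Aa gg, aa gg}

A/I-1 un ·: aa
A/I-2 ? ·: aa|Aa
A/II-1 ? I-1×I-2: aa|Aa
A/II-2 ? ·: aa|Aa|AA
A/II-3 un I-1×I-2: aa
A/II-4 aff ·: Aa|AA
A/III-1 aff II-3×II-4: Aa
A/III-2 aff II-2×II-1: Aa|AA
⇒ A over [I-1,I-2,II-1,II-2,II-3,II-4,III-1,III-2]: 18 consistent
G/I-1 aff ·: Gg|GG
G/I-2 un ·: gg
G/II-1 ? I-1×I-2: gg|Gg
G/II-2 ? ·: gg|Gg|GG
G/II-3 aff I-1×I-2: Gg
G/II-4 aff ·: Gg|GG
G/III-1 aff II-3×II-4: Gg|GG
G/III-2 aff II-2×II-1: Gg|GG
⇒ G over [I-1,I-2,II-1,II-2,II-3,II-4,III-1,III-2]: 48 consistent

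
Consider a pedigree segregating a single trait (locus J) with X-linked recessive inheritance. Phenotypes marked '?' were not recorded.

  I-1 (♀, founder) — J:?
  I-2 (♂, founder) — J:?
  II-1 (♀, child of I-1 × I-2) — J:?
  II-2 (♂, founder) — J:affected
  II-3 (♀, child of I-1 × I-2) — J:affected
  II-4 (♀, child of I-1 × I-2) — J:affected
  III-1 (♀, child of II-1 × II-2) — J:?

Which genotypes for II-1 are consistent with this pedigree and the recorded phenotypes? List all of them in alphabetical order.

II-1 ∈ {X^JX^j, X^jX^j}

J/I-1 ? ·: X^JX^j|X^jX^j
J/I-2 ? ·: X^jY
J/II-1 ? I-1×I-2: X^JX^j|X^jX^j
J/II-2 aff ·: X^jY
J/II-3 aff I-1×I-2: X^jX^j
J/II-4 aff I-1×I-2: X^jX^j
J/III-1 ? II-1×II-2: X^JX^j|X^jX^j
⇒ J over [I-1,I-2,II-1,II-2,II-3,II-4,III-1]: 4 consistent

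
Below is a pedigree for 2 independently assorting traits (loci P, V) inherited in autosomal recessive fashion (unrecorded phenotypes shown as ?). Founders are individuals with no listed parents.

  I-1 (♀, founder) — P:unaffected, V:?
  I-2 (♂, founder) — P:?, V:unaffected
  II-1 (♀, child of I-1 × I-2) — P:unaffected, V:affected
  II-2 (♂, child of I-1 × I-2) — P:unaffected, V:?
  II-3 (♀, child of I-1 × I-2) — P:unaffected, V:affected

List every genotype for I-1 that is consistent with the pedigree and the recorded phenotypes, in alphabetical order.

P/I-1 un ·: PP|Pp
P/I-2 ? ·: PP|Pp|pp
P/II-1 un I-1×I-2: PP|Pp
P/II-2 un I-1×I-2: PP|Pp
P/II-3 un I-1×I-2: PP|Pp
⇒ P over [I-1,I-2,II-1,II-2,II-3]: 27 consistent
V/I-1 ? ·: Vv|vv
V/I-2 un ·: Vv
V/II-1 aff I-1×I-2: vv
V/II-2 ? I-1×I-2: VV|Vv|vv
V/II-3 aff I-1×I-2: vv
⇒ V over [I-1,I-2,II-1,II-2,II-3]: 5 consistent

I-1 ∈ {PP Vv, PP vv, Pp Vv, Pp vv}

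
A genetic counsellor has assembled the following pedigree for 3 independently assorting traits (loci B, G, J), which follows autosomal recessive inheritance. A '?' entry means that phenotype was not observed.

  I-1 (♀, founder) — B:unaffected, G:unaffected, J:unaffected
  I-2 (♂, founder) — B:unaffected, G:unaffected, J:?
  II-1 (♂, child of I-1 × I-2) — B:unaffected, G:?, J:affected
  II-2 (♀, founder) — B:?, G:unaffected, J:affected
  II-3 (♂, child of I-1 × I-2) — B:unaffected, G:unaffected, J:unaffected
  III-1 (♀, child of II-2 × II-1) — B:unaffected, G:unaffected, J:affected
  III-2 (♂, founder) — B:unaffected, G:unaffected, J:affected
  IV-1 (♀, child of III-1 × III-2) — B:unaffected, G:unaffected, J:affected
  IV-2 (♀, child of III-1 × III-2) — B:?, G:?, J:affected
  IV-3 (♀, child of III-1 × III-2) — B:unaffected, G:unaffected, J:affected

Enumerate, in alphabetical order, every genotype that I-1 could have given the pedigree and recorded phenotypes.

B/I-1 un ·: BB|Bb
B/I-2 un ·: BB|Bb
B/II-1 un I-1×I-2: BB|Bb
B/II-2 ? ·: BB|Bb|bb
B/II-3 un I-1×I-2: BB|Bb
B/III-1 un II-2×II-1: BB|Bb
B/III-2 un ·: BB|Bb
B/IV-1 un III-1×III-2: BB|Bb
B/IV-2 ? III-1×III-2: BB|Bb|bb
B/IV-3 un III-1×III-2: BB|Bb
⇒ B over [I-1,I-2,II-1,II-2,II-3,III-1,III-2,IV-1,IV-2,IV-3]: 874 consistent
G/I-1 un ·: GG|Gg
G/I-2 un ·: GG|Gg
G/II-1 ? I-1×I-2: GG|Gg|gg
G/II-2 un ·: GG|Gg
G/II-3 un I-1×I-2: GG|Gg
G/III-1 un II-2×II-1: GG|Gg
G/III-2 un ·: GG|Gg
G/IV-1 un III-1×III-2: GG|Gg
G/IV-2 ? III-1×III-2: GG|Gg|gg
G/IV-3 un III-1×III-2: GG|Gg
⇒ G over [I-1,I-2,II-1,II-2,II-3,III-1,III-2,IV-1,IV-2,IV-3]: 694 consistent
J/I-1 un ·: Jj
J/I-2 ? ·: Jj|jj
J/II-1 aff I-1×I-2: jj
J/II-2 aff ·: jj
J/II-3 un I-1×I-2: JJ|Jj
J/III-1 aff II-2×II-1: jj
J/III-2 aff ·: jj
J/IV-1 aff III-1×III-2: jj
J/IV-2 aff III-1×III-2: jj
J/IV-3 aff III-1×III-2: jj
⇒ J over [I-1,I-2,II-1,II-2,II-3,III-1,III-2,IV-1,IV-2,IV-3]: 3 consistent

I-1 ∈ {BB GG Jj, BB Gg Jj, Bb GG Jj, Bb Gg Jj}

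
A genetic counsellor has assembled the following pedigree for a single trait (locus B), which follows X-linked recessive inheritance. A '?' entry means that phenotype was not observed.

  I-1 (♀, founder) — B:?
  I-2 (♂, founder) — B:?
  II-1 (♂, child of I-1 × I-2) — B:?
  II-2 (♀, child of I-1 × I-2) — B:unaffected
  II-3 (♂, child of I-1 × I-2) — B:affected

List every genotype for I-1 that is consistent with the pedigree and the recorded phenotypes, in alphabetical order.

I-1 ∈ {X^BX^b, X^bX^b}

B/I-1 ? ·: X^BX^b|X^bX^b
B/I-2 ? ·: X^BY|X^bY
B/II-1 ? I-1×I-2: X^BY|X^bY
B/II-2 un I-1×I-2: X^BX^B|X^BX^b
B/II-3 aff I-1×I-2: X^bY
⇒ B over [I-1,I-2,II-1,II-2,II-3]: 7 consistent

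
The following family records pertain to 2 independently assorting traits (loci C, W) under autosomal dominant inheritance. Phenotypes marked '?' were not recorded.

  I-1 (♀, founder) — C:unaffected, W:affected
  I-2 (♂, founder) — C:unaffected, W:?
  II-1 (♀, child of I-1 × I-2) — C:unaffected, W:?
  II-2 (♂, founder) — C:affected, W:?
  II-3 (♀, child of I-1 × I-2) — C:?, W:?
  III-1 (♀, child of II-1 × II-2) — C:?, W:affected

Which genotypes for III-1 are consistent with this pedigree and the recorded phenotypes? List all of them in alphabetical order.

III-1 ∈ {Cc WW, Cc Ww, cc WW, cc Ww}

C/I-1 un ·: cc
C/I-2 un ·: cc
C/II-1 un I-1×I-2: cc
C/II-2 aff ·: Cc|CC
C/II-3 ? I-1×I-2: cc
C/III-1 ? II-1×II-2: cc|Cc
⇒ C over [I-1,I-2,II-1,II-2,II-3,III-1]: 3 consistent
W/I-1 aff ·: Ww|WW
W/I-2 ? ·: ww|Ww|WW
W/II-1 ? I-1×I-2: ww|Ww|WW
W/II-2 ? ·: ww|Ww|WW
W/II-3 ? I-1×I-2: ww|Ww|WW
W/III-1 aff II-1×II-2: Ww|WW
⇒ W over [I-1,I-2,II-1,II-2,II-3,III-1]: 92 consistent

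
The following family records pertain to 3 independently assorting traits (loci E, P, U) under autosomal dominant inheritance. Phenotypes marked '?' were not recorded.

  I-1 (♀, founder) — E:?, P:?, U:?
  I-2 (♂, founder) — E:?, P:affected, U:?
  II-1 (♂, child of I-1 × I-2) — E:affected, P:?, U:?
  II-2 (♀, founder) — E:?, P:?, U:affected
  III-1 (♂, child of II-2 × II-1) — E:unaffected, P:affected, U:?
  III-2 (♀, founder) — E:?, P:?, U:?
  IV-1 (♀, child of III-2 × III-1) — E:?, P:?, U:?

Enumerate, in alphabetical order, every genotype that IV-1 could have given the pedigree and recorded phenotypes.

IV-1 ∈ {Ee PP UU, Ee PP Uu, Ee PP uu, Ee Pp UU, Ee Pp Uu, Ee Pp uu, Ee pp UU, Ee pp Uu, Ee pp uu, ee PP UU, ee PP Uu, ee PP uu, ee Pp UU, ee Pp Uu, ee Pp uu, ee pp UU, ee pp Uu, ee pp uu}

E/I-1 ? ·: ee|Ee|EE
E/I-2 ? ·: ee|Ee|EE
E/II-1 aff I-1×I-2: Ee
E/II-2 ? ·: ee|Ee
E/III-1 un II-2×II-1: ee
E/III-2 ? ·: ee|Ee|EE
E/IV-1 ? III-2×III-1: ee|Ee
⇒ E over [I-1,I-2,II-1,II-2,III-1,III-2,IV-1]: 56 consistent
P/I-1 ? ·: pp|Pp|PP
P/I-2 aff ·: Pp|PP
P/II-1 ? I-1×I-2: pp|Pp|PP
P/II-2 ? ·: pp|Pp|PP
P/III-1 aff II-2×II-1: Pp|PP
P/III-2 ? ·: pp|Pp|PP
P/IV-1 ? III-2×III-1: pp|Pp|PP
⇒ P over [I-1,I-2,II-1,II-2,III-1,III-2,IV-1]: 261 consistent
U/I-1 ? ·: uu|Uu|UU
U/I-2 ? ·: uu|Uu|UU
U/II-1 ? I-1×I-2: uu|Uu|UU
U/II-2 aff ·: Uu|UU
U/III-1 ? II-2×II-1: uu|Uu|UU
U/III-2 ? ·: uu|Uu|UU
U/IV-1 ? III-2×III-1: uu|Uu|UU
⇒ U over [I-1,I-2,II-1,II-2,III-1,III-2,IV-1]: 314 consistent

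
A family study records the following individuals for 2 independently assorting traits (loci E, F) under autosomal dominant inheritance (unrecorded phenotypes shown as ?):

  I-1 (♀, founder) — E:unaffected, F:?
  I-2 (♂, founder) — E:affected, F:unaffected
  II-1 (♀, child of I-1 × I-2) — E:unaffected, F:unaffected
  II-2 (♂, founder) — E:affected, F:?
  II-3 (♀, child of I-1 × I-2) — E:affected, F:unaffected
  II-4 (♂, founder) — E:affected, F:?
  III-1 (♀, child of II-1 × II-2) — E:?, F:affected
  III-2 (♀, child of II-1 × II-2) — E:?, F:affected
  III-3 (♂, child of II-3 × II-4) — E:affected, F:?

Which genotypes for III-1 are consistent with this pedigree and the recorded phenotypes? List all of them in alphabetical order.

E/I-1 un ·: ee
E/I-2 aff ·: Ee
E/II-1 un I-1×I-2: ee
E/II-2 aff ·: Ee|EE
E/II-3 aff I-1×I-2: Ee
E/II-4 aff ·: Ee|EE
E/III-1 ? II-1×II-2: ee|Ee
E/III-2 ? II-1×II-2: ee|Ee
E/III-3 aff II-3×II-4: Ee|EE
⇒ E over [I-1,I-2,II-1,II-2,II-3,II-4,III-1,III-2,III-3]: 20 consistent
F/I-1 ? ·: ff|Ff
F/I-2 un ·: ff
F/II-1 un I-1×I-2: ff
F/II-2 ? ·: Ff|FF
F/II-3 un I-1×I-2: ff
F/II-4 ? ·: ff|Ff|FF
F/III-1 aff II-1×II-2: Ff
F/III-2 aff II-1×II-2: Ff
F/III-3 ? II-3×II-4: ff|Ff
⇒ F over [I-1,I-2,II-1,II-2,II-3,II-4,III-1,III-2,III-3]: 16 consistent

III-1 ∈ {Ee Ff, ee Ff}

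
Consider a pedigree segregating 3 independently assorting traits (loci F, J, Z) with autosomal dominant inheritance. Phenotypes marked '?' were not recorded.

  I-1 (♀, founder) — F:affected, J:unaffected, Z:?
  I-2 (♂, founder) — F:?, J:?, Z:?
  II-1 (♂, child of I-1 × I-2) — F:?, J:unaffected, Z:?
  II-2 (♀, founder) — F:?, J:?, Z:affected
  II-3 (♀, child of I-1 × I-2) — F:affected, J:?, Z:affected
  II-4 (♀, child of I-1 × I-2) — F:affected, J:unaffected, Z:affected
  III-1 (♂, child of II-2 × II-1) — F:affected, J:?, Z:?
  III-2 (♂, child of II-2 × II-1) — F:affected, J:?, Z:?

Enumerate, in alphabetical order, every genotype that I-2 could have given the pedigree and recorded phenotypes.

F/I-1 aff ·: Ff|FF
F/I-2 ? ·: ff|Ff|FF
F/II-1 ? I-1×I-2: ff|Ff|FF
F/II-2 ? ·: ff|Ff|FF
F/II-3 aff I-1×I-2: Ff|FF
F/II-4 aff I-1×I-2: Ff|FF
F/III-1 aff II-2×II-1: Ff|FF
F/III-2 aff II-2×II-1: Ff|FF
⇒ F over [I-1,I-2,II-1,II-2,II-3,II-4,III-1,III-2]: 214 consistent
J/I-1 un ·: jj
J/I-2 ? ·: jj|Jj
J/II-1 un I-1×I-2: jj
J/II-2 ? ·: jj|Jj|JJ
J/II-3 ? I-1×I-2: jj|Jj
J/II-4 un I-1×I-2: jj
J/III-1 ? II-2×II-1: jj|Jj
J/III-2 ? II-2×II-1: jj|Jj
⇒ J over [I-1,I-2,II-1,II-2,II-3,II-4,III-1,III-2]: 18 consistent
Z/I-1 ? ·: zz|Zz|ZZ
Z/I-2 ? ·: zz|Zz|ZZ
Z/II-1 ? I-1×I-2: zz|Zz|ZZ
Z/II-2 aff ·: Zz|ZZ
Z/II-3 aff I-1×I-2: Zz|ZZ
Z/II-4 aff I-1×I-2: Zz|ZZ
Z/III-1 ? II-2×II-1: zz|Zz|ZZ
Z/III-2 ? II-2×II-1: zz|Zz|ZZ
⇒ Z over [I-1,I-2,II-1,II-2,II-3,II-4,III-1,III-2]: 303 consistent

I-2 ∈ {FF Jj ZZ, FF Jj Zz, FF Jj zz, FF jj ZZ, FF jj Zz, FF jj zz, Ff Jj ZZ, Ff Jj Zz, Ff Jj zz, Ff jj ZZ, Ff jj Zz, Ff jj zz, ff Jj ZZ, ff Jj Zz, ff Jj zz, ff jj ZZ, ff jj Zz, ff jj zz}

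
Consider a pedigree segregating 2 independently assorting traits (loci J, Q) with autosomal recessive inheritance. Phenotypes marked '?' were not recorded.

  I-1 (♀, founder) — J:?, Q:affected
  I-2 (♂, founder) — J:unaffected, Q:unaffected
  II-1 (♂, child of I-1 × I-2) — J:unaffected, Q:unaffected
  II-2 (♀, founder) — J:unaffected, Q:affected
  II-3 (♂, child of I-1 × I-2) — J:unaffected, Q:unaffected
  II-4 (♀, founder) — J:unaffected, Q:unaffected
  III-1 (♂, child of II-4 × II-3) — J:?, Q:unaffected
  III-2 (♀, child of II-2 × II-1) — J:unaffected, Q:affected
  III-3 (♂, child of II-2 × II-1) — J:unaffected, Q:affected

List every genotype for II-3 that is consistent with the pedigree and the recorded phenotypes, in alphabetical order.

J/I-1 ? ·: JJ|Jj|jj
J/I-2 un ·: JJ|Jj
J/II-1 un I-1×I-2: JJ|Jj
J/II-2 un ·: JJ|Jj
J/II-3 un I-1×I-2: JJ|Jj
J/II-4 un ·: JJ|Jj
J/III-1 ? II-4×II-3: JJ|Jj|jj
J/III-2 un II-2×II-1: JJ|Jj
J/III-3 un II-2×II-1: JJ|Jj
⇒ J over [I-1,I-2,II-1,II-2,II-3,II-4,III-1,III-2,III-3]: 407 consistent
Q/I-1 aff ·: qq
Q/I-2 un ·: QQ|Qq
Q/II-1 un I-1×I-2: Qq
Q/II-2 aff ·: qq
Q/II-3 un I-1×I-2: Qq
Q/II-4 un ·: QQ|Qq
Q/III-1 un II-4×II-3: QQ|Qq
Q/III-2 aff II-2×II-1: qq
Q/III-3 aff II-2×II-1: qq
⇒ Q over [I-1,I-2,II-1,II-2,II-3,II-4,III-1,III-2,III-3]: 8 consistent

II-3 ∈ {JJ Qq, Jj Qq}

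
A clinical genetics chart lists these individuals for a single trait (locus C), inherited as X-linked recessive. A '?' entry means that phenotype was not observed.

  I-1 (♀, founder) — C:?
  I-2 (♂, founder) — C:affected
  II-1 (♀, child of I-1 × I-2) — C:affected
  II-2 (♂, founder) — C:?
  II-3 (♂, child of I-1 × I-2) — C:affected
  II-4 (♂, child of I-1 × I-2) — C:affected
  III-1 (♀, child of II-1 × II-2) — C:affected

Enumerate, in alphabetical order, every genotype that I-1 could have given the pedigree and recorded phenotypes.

I-1 ∈ {X^CX^c, X^cX^c}

C/I-1 ? ·: X^CX^c|X^cX^c
C/I-2 aff ·: X^cY
C/II-1 aff I-1×I-2: X^cX^c
C/II-2 ? ·: X^cY
C/II-3 aff I-1×I-2: X^cY
C/II-4 aff I-1×I-2: X^cY
C/III-1 aff II-1×II-2: X^cX^c
⇒ C over [I-1,I-2,II-1,II-2,II-3,II-4,III-1]: 2 consistent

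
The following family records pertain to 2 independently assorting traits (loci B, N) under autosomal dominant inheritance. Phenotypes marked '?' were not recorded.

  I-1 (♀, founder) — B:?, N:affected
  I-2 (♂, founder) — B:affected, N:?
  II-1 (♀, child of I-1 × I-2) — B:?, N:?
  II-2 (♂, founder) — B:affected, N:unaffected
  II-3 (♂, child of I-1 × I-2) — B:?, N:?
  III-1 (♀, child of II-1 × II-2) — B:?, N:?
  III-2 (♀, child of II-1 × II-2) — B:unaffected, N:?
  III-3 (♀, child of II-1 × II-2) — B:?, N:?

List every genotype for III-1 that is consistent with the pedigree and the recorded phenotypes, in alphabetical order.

B/I-1 ? ·: bb|Bb|BB
B/I-2 aff ·: Bb|BB
B/II-1 ? I-1×I-2: bb|Bb
B/II-2 aff ·: Bb
B/II-3 ? I-1×I-2: bb|Bb|BB
B/III-1 ? II-1×II-2: bb|Bb|BB
B/III-2 un II-1×II-2: bb
B/III-3 ? II-1×II-2: bb|Bb|BB
⇒ B over [I-1,I-2,II-1,II-2,II-3,III-1,III-2,III-3]: 110 consistent
N/I-1 aff ·: Nn|NN
N/I-2 ? ·: nn|Nn|NN
N/II-1 ? I-1×I-2: nn|Nn|NN
N/II-2 un ·: nn
N/II-3 ? I-1×I-2: nn|Nn|NN
N/III-1 ? II-1×II-2: nn|Nn
N/III-2 ? II-1×II-2: nn|Nn
N/III-3 ? II-1×II-2: nn|Nn
⇒ N over [I-1,I-2,II-1,II-2,II-3,III-1,III-2,III-3]: 93 consistent

III-1 ∈ {BB Nn, BB nn, Bb Nn, Bb nn, bb Nn, bb nn}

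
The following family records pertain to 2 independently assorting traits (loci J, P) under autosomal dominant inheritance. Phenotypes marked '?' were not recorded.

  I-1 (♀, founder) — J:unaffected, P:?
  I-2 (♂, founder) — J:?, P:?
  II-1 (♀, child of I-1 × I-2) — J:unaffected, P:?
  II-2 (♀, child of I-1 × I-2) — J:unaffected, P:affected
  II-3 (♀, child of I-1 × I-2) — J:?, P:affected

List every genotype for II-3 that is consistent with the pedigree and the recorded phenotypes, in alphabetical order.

II-3 ∈ {Jj PP, Jj Pp, jj PP, jj Pp}

J/I-1 un ·: jj
J/I-2 ? ·: jj|Jj
J/II-1 un I-1×I-2: jj
J/II-2 un I-1×I-2: jj
J/II-3 ? I-1×I-2: jj|Jj
⇒ J over [I-1,I-2,II-1,II-2,II-3]: 3 consistent
P/I-1 ? ·: pp|Pp|PP
P/I-2 ? ·: pp|Pp|PP
P/II-1 ? I-1×I-2: pp|Pp|PP
P/II-2 aff I-1×I-2: Pp|PP
P/II-3 aff I-1×I-2: Pp|PP
⇒ P over [I-1,I-2,II-1,II-2,II-3]: 35 consistent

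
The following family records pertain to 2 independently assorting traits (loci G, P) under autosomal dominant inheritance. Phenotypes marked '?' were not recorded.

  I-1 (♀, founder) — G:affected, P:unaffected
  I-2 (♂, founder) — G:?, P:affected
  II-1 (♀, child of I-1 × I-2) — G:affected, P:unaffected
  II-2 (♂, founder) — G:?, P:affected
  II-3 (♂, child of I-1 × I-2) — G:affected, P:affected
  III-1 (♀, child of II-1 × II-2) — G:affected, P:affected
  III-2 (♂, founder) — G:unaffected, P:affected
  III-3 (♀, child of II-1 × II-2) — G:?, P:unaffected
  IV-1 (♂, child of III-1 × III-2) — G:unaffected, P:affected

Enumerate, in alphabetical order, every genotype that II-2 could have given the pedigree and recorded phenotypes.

II-2 ∈ {GG Pp, Gg Pp, gg Pp}

G/I-1 aff ·: Gg|GG
G/I-2 ? ·: gg|Gg|GG
G/II-1 aff I-1×I-2: Gg|GG
G/II-2 ? ·: gg|Gg|GG
G/II-3 aff I-1×I-2: Gg|GG
G/III-1 aff II-1×II-2: Gg
G/III-2 un ·: gg
G/III-3 ? II-1×II-2: gg|Gg|GG
G/IV-1 un III-1×III-2: gg
⇒ G over [I-1,I-2,II-1,II-2,II-3,III-1,III-2,III-3,IV-1]: 77 consistent
P/I-1 un ·: pp
P/I-2 aff ·: Pp
P/II-1 un I-1×I-2: pp
P/II-2 aff ·: Pp
P/II-3 aff I-1×I-2: Pp
P/III-1 aff II-1×II-2: Pp
P/III-2 aff ·: Pp|PP
P/III-3 un II-1×II-2: pp
P/IV-1 aff III-1×III-2: Pp|PP
⇒ P over [I-1,I-2,II-1,II-2,II-3,III-1,III-2,III-3,IV-1]: 4 consistent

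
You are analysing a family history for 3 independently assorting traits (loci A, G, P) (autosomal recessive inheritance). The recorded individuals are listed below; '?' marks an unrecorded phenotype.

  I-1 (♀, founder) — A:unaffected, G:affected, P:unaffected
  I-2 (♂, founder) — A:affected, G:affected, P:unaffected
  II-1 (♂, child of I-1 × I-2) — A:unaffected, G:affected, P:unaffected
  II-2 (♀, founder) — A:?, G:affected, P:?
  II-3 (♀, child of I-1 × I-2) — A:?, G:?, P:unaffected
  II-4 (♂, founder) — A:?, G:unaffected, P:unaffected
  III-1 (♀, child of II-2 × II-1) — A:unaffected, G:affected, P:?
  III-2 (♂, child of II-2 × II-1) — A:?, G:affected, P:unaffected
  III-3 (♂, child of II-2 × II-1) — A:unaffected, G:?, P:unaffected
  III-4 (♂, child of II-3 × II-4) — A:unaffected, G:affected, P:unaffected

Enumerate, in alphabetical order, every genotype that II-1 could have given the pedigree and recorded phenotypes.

A/I-1 un ·: AA|Aa
A/I-2 aff ·: aa
A/II-1 un I-1×I-2: Aa
A/II-2 ? ·: AA|Aa|aa
A/II-3 ? I-1×I-2: Aa|aa
A/II-4 ? ·: AA|Aa|aa
A/III-1 un II-2×II-1: AA|Aa
A/III-2 ? II-2×II-1: AA|Aa|aa
A/III-3 un II-2×II-1: AA|Aa
A/III-4 un II-3×II-4: AA|Aa
⇒ A over [I-1,I-2,II-1,II-2,II-3,II-4,III-1,III-2,III-3,III-4]: 264 consistent
G/I-1 aff ·: gg
G/I-2 aff ·: gg
G/II-1 aff I-1×I-2: gg
G/II-2 aff ·: gg
G/II-3 ? I-1×I-2: gg
G/II-4 un ·: Gg
G/III-1 aff II-2×II-1: gg
G/III-2 aff II-2×II-1: gg
G/III-3 ? II-2×II-1: gg
G/III-4 aff II-3×II-4: gg
⇒ G over [I-1,I-2,II-1,II-2,II-3,II-4,III-1,III-2,III-3,III-4]: 1 consistent
P/I-1 un ·: PP|Pp
P/I-2 un ·: PP|Pp
P/II-1 un I-1×I-2: PP|Pp
P/II-2 ? ·: PP|Pp|pp
P/II-3 un I-1×I-2: PP|Pp
P/II-4 un ·: PP|Pp
P/III-1 ? II-2×II-1: PP|Pp|pp
P/III-2 un II-2×II-1: PP|Pp
P/III-3 un II-2×II-1: PP|Pp
P/III-4 un II-3×II-4: PP|Pp
⇒ P over [I-1,I-2,II-1,II-2,II-3,II-4,III-1,III-2,III-3,III-4]: 702 consistent

II-1 ∈ {Aa gg PP, Aa gg Pp}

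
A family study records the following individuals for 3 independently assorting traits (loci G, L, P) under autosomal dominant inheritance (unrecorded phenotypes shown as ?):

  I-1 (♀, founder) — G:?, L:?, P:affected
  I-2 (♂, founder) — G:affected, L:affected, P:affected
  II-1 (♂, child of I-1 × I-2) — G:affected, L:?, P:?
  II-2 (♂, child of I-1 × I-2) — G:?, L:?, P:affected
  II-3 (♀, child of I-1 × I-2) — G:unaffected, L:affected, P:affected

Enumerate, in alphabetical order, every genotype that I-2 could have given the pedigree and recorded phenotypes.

G/I-1 ? ·: gg|Gg
G/I-2 aff ·: Gg
G/II-1 aff I-1×I-2: Gg|GG
G/II-2 ? I-1×I-2: gg|Gg|GG
G/II-3 un I-1×I-2: gg
⇒ G over [I-1,I-2,II-1,II-2,II-3]: 8 consistent
L/I-1 ? ·: ll|Ll|LL
L/I-2 aff ·: Ll|LL
L/II-1 ? I-1×I-2: ll|Ll|LL
L/II-2 ? I-1×I-2: ll|Ll|LL
L/II-3 aff I-1×I-2: Ll|LL
⇒ L over [I-1,I-2,II-1,II-2,II-3]: 40 consistent
P/I-1 aff ·: Pp|PP
P/I-2 aff ·: Pp|PP
P/II-1 ? I-1×I-2: pp|Pp|PP
P/II-2 aff I-1×I-2: Pp|PP
P/II-3 aff I-1×I-2: Pp|PP
⇒ P over [I-1,I-2,II-1,II-2,II-3]: 29 consistent

I-2 ∈ {Gg LL PP, Gg LL Pp, Gg Ll PP, Gg Ll Pp}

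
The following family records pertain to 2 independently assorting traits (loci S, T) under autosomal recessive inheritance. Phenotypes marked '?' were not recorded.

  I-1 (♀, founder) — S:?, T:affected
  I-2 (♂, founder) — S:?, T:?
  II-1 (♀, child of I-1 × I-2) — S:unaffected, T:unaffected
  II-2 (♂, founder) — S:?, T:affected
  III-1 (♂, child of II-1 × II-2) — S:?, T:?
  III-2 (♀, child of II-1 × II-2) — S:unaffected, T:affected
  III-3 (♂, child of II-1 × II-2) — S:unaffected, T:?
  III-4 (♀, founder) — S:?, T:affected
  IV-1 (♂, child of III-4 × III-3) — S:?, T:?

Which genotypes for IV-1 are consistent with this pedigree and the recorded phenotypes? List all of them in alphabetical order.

S/I-1 ? ·: SS|Ss|ss
S/I-2 ? ·: SS|Ss|ss
S/II-1 un I-1×I-2: SS|Ss
S/II-2 ? ·: SS|Ss|ss
S/III-1 ? II-1×II-2: SS|Ss|ss
S/III-2 un II-1×II-2: SS|Ss
S/III-3 un II-1×II-2: SS|Ss
S/III-4 ? ·: SS|Ss|ss
S/IV-1 ? III-4×III-3: SS|Ss|ss
⇒ S over [I-1,I-2,II-1,II-2,III-1,III-2,III-3,III-4,IV-1]: 1088 consistent
T/I-1 aff ·: tt
T/I-2 ? ·: TT|Tt
T/II-1 un I-1×I-2: Tt
T/II-2 aff ·: tt
T/III-1 ? II-1×II-2: Tt|tt
T/III-2 aff II-1×II-2: tt
T/III-3 ? II-1×II-2: Tt|tt
T/III-4 aff ·: tt
T/IV-1 ? III-4×III-3: Tt|tt
⇒ T over [I-1,I-2,II-1,II-2,III-1,III-2,III-3,III-4,IV-1]: 12 consistent

IV-1 ∈ {SS Tt, SS tt, Ss Tt, Ss tt, ss Tt, ss tt}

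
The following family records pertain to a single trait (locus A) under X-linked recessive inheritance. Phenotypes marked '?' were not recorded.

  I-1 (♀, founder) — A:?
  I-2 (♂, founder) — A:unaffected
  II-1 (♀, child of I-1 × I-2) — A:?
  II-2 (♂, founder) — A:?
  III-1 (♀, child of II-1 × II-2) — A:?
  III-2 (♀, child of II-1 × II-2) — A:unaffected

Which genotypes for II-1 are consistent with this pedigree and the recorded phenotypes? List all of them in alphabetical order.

A/I-1 ? ·: X^AX^A|X^AX^a|X^aX^a
A/I-2 un ·: X^AY
A/II-1 ? I-1×I-2: X^AX^A|X^AX^a
A/II-2 ? ·: X^AY|X^aY
A/III-1 ? II-1×II-2: X^AX^A|X^AX^a|X^aX^a
A/III-2 un II-1×II-2: X^AX^A|X^AX^a
⇒ A over [I-1,I-2,II-1,II-2,III-1,III-2]: 16 consistent

II-1 ∈ {X^AX^A, X^AX^a}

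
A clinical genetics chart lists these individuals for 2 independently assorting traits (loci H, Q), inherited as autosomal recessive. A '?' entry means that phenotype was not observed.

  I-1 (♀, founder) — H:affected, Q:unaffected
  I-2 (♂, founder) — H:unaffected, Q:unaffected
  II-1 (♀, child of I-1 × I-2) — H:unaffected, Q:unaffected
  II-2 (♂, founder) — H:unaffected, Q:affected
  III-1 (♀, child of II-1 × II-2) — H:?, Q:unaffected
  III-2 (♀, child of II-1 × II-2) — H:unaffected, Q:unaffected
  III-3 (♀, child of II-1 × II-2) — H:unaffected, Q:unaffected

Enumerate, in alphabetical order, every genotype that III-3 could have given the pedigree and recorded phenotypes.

H/I-1 aff ·: hh
H/I-2 un ·: HH|Hh
H/II-1 un I-1×I-2: Hh
H/II-2 un ·: HH|Hh
H/III-1 ? II-1×II-2: HH|Hh|hh
H/III-2 un II-1×II-2: HH|Hh
H/III-3 un II-1×II-2: HH|Hh
⇒ H over [I-1,I-2,II-1,II-2,III-1,III-2,III-3]: 40 consistent
Q/I-1 un ·: QQ|Qq
Q/I-2 un ·: QQ|Qq
Q/II-1 un I-1×I-2: QQ|Qq
Q/II-2 aff ·: qq
Q/III-1 un II-1×II-2: Qq
Q/III-2 un II-1×II-2: Qq
Q/III-3 un II-1×II-2: Qq
⇒ Q over [I-1,I-2,II-1,II-2,III-1,III-2,III-3]: 7 consistent

III-3 ∈ {HH Qq, Hh Qq}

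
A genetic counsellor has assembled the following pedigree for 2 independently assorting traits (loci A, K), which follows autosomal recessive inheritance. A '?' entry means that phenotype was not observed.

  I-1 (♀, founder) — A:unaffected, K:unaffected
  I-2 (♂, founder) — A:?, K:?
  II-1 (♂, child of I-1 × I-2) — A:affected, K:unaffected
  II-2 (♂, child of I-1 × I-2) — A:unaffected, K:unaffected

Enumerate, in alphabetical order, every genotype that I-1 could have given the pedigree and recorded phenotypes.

I-1 ∈ {Aa KK, Aa Kk}

A/I-1 un ·: Aa
A/I-2 ? ·: Aa|aa
A/II-1 aff I-1×I-2: aa
A/II-2 un I-1×I-2: AA|Aa
⇒ A over [I-1,I-2,II-1,II-2]: 3 consistent
K/I-1 un ·: KK|Kk
K/I-2 ? ·: KK|Kk|kk
K/II-1 un I-1×I-2: KK|Kk
K/II-2 un I-1×I-2: KK|Kk
⇒ K over [I-1,I-2,II-1,II-2]: 15 consistent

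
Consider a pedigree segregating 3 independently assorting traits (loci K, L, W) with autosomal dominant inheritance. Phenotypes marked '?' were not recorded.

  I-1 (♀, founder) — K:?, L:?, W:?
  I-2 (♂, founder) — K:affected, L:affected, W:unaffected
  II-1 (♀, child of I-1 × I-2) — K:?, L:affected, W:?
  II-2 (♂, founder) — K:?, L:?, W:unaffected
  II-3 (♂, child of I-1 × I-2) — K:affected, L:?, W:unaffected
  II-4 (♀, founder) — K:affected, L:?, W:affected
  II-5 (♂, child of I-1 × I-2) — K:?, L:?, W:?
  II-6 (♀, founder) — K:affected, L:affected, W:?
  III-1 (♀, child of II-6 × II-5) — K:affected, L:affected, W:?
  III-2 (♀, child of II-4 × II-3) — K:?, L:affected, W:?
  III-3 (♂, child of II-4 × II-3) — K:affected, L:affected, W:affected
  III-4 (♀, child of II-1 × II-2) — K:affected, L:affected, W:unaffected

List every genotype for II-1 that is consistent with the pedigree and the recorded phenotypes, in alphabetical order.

II-1 ∈ {KK LL Ww, KK LL ww, KK Ll Ww, KK Ll ww, Kk LL Ww, Kk LL ww, Kk Ll Ww, Kk Ll ww, kk LL Ww, kk LL ww, kk Ll Ww, kk Ll ww}

K/I-1 ? ·: kk|Kk|KK
K/I-2 aff ·: Kk|KK
K/II-1 ? I-1×I-2: kk|Kk|KK
K/II-2 ? ·: kk|Kk|KK
K/II-3 aff I-1×I-2: Kk|KK
K/II-4 aff ·: Kk|KK
K/II-5 ? I-1×I-2: kk|Kk|KK
K/II-6 aff ·: Kk|KK
K/III-1 aff II-6×II-5: Kk|KK
K/III-2 ? II-4×II-3: kk|Kk|KK
K/III-3 aff II-4×II-3: Kk|KK
K/III-4 aff II-1×II-2: Kk|KK
⇒ K over [I-1,I-2,II-1,II-2,II-3,II-4,II-5,II-6,III-1,III-2,III-3,III-4]: 4055 consistent
L/I-1 ? ·: ll|Ll|LL
L/I-2 aff ·: Ll|LL
L/II-1 aff I-1×I-2: Ll|LL
L/II-2 ? ·: ll|Ll|LL
L/II-3 ? I-1×I-2: ll|Ll|LL
L/II-4 ? ·: ll|Ll|LL
L/II-5 ? I-1×I-2: ll|Ll|LL
L/II-6 aff ·: Ll|LL
L/III-1 aff II-6×II-5: Ll|LL
L/III-2 aff II-4×II-3: Ll|LL
L/III-3 aff II-4×II-3: Ll|LL
L/III-4 aff II-1×II-2: Ll|LL
⇒ L over [I-1,I-2,II-1,II-2,II-3,II-4,II-5,II-6,III-1,III-2,III-3,III-4]: 3849 consistent
W/I-1 ? ·: ww|Ww
W/I-2 un ·: ww
W/II-1 ? I-1×I-2: ww|Ww
W/II-2 un ·: ww
W/II-3 un I-1×I-2: ww
W/II-4 aff ·: Ww|WW
W/II-5 ? I-1×I-2: ww|Ww
W/II-6 ? ·: ww|Ww|WW
W/III-1 ? II-6×II-5: ww|Ww|WW
W/III-2 ? II-4×II-3: ww|Ww
W/III-3 aff II-4×II-3: Ww
W/III-4 un II-1×II-2: ww
⇒ W over [I-1,I-2,II-1,II-2,II-3,II-4,II-5,II-6,III-1,III-2,III-3,III-4]: 78 consistent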